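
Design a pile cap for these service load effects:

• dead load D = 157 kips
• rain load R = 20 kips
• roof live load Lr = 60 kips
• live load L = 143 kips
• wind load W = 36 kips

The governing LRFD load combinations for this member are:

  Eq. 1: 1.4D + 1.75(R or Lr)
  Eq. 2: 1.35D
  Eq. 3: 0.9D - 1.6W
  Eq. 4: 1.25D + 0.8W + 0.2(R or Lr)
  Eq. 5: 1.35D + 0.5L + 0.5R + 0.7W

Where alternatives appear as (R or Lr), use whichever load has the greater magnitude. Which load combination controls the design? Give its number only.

(R or Lr) → Lr = 60 kips.
Eq. 1: 1.4(157) + 1.75(60) = 219.80 + 105.00 = 324.80
Eq. 2: 1.35(157) = 211.95
Eq. 3: 0.9(157) - 1.6(36) = 141.30 - 57.60 = 83.70
Eq. 4: 1.25(157) + 0.8(36) + 0.2(60) = 196.25 + 28.80 + 12.00 = 237.05
Eq. 5: 1.35(157) + 0.5(143) + 0.5(20) + 0.7(36) = 211.95 + 71.50 + 10.00 + 25.20 = 318.65
The largest value is 324.80 kips from combination 1.

Combination 1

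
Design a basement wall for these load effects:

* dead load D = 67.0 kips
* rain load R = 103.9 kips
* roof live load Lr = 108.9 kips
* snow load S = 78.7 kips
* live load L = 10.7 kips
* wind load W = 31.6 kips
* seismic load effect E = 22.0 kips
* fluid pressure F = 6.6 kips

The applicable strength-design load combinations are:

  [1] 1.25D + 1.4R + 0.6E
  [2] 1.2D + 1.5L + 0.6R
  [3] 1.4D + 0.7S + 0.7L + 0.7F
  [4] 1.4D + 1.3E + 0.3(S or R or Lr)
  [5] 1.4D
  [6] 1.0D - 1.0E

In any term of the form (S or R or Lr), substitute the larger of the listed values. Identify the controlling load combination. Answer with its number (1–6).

Combination 1

(S or R or Lr) → Lr = 108.9 kips.
[1] 1.25(67.0) + 1.4(103.9) + 0.6(22.0) = 242.4
[2] 1.2(67.0) + 1.5(10.7) + 0.6(103.9) = 80.4 + 16.1 + 62.3 = 158.8
[3] 1.4(67.0) + 0.7(78.7) + 0.7(10.7) + 0.7(6.6) = 93.8 + 55.1 + 7.5 + 4.6 = 161.0
[4] 1.4(67.0) + 1.3(22.0) + 0.3(108.9) = 93.8 + 28.6 + 32.7 = 155.1
[5] 1.4(67.0) = 93.8
[6] 1.0(67.0) - 1.0(22.0) = 67.0 - 22.0 = 45.0
The largest value is 242.4 kips from combination 1.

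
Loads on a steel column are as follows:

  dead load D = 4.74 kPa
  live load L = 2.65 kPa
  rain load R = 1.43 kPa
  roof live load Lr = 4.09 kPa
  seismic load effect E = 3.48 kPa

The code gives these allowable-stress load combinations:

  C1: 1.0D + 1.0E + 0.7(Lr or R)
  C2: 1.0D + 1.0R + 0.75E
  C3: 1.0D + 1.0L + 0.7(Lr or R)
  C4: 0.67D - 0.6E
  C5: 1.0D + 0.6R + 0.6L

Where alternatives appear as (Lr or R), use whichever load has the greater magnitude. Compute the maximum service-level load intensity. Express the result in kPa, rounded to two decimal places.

(Lr or R) → Lr = 4.09 kPa.
C1: 1.0(4.74) + 1.0(3.48) + 0.7(4.09) = 4.74 + 3.48 + 2.86 = 11.08
C2: 1.0(4.74) + 1.0(1.43) + 0.75(3.48) = 4.74 + 1.43 + 2.61 = 8.78
C3: 1.0(4.74) + 1.0(2.65) + 0.7(4.09) = 4.74 + 2.65 + 2.86 = 10.25
C4: 0.67(4.74) - 0.6(3.48) = 3.18 - 2.09 = 1.09
C5: 1.0(4.74) + 0.6(1.43) + 0.6(2.65) = 4.74 + 0.86 + 1.59 = 7.19
The controlling combination is 1, giving 11.08 kPa.

11.08 kPa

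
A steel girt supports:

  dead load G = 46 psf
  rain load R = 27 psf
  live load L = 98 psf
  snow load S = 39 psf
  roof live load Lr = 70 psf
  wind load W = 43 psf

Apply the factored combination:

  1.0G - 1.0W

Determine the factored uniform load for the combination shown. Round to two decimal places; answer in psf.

3.00 psf

1.0(46) - 1.0(43) = 46.00 - 43.00 = 3.00
q_u = 3.00 psf.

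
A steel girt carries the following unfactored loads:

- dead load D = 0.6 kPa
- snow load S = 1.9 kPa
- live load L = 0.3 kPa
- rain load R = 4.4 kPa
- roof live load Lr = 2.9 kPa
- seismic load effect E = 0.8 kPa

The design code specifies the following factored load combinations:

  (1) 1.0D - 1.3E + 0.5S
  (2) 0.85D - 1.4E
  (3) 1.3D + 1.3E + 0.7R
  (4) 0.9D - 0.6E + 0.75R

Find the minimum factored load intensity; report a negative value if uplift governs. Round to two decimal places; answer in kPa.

(1) 1.0(0.6) - 1.3(0.8) + 0.5(1.9) = 0.60 - 1.04 + 0.95 = 0.51
(2) 0.85(0.6) - 1.4(0.8) = 0.51 - 1.12 = -0.61
(3) 1.3(0.6) + 1.3(0.8) + 0.7(4.4) = 0.78 + 1.04 + 3.08 = 4.90
(4) 0.9(0.6) - 0.6(0.8) + 0.75(4.4) = 0.54 - 0.48 + 3.30 = 3.36
Combination 2 gives the minimum: -0.61 kPa.

-0.61 kPa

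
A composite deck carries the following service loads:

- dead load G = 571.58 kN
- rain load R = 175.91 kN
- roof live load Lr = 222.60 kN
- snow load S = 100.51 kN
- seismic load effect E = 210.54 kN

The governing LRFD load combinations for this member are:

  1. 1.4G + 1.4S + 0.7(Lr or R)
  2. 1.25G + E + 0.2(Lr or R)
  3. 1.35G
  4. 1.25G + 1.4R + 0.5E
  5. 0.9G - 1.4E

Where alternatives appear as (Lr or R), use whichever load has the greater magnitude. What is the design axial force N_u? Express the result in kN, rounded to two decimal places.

1096.75 kN

(Lr or R) → Lr = 222.60 kN.
1. 1.4(571.58) + 1.4(100.51) + 0.7(222.60) = 1096.75
2. 1.25(571.58) + 1.0(210.54) + 0.2(222.60) = 969.54
3. 1.35(571.58) = 771.63
4. 1.25(571.58) + 1.4(175.91) + 0.5(210.54) = 1066.02
5. 0.9(571.58) - 1.4(210.54) = 219.67
The controlling combination is 1, giving 1096.75 kN.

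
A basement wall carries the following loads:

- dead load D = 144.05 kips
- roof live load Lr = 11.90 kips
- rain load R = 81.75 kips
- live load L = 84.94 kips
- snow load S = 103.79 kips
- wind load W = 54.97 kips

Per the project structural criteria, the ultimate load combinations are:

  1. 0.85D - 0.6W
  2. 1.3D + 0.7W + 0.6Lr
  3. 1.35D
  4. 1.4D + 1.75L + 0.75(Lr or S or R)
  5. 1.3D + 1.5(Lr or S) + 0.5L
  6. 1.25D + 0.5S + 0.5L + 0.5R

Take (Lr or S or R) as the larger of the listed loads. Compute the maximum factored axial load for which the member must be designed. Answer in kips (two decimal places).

428.16 kips

(Lr or S or R) → S = 103.79 kips; (Lr or S) → S = 103.79 kips.
1. 0.85(144.05) - 0.6(54.97) = 122.44 - 32.98 = 89.46
2. 1.3(144.05) + 0.7(54.97) + 0.6(11.90) = 232.88
3. 1.35(144.05) = 194.47
4. 1.4(144.05) + 1.75(84.94) + 0.75(103.79) = 201.67 + 148.65 + 77.84 = 428.16
5. 1.3(144.05) + 1.5(103.79) + 0.5(84.94) = 385.42
6. 1.25(144.05) + 0.5(103.79) + 0.5(84.94) + 0.5(81.75) = 315.30
Maximum is from combination 4.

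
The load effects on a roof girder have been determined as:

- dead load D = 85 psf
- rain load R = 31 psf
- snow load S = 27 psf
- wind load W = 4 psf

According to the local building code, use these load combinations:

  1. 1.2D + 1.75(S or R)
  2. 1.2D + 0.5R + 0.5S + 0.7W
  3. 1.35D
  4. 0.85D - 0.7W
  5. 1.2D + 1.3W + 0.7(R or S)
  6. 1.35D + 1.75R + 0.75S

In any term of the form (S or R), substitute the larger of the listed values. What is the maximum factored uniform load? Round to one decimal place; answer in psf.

(S or R) → R = 31 psf; (R or S) → R = 31 psf.
1. 1.2(85) + 1.75(31) = 156.3
2. 1.2(85) + 0.5(31) + 0.5(27) + 0.7(4) = 133.8
3. 1.35(85) = 114.8
4. 0.85(85) - 0.7(4) = 69.5
5. 1.2(85) + 1.3(4) + 0.7(31) = 128.9
6. 1.35(85) + 1.75(31) + 0.75(27) = 189.3
The controlling combination is 6, giving 189.3 psf.

189.3 psf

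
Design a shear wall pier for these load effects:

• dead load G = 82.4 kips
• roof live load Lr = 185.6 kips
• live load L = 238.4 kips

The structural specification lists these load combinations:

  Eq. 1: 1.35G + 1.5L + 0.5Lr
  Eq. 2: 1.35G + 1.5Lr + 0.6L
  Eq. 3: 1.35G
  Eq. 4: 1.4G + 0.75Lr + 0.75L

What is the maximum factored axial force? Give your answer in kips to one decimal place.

561.6 kips

Eq. 1: 1.35(82.4) + 1.5(238.4) + 0.5(185.6) = 561.6
Eq. 2: 1.35(82.4) + 1.5(185.6) + 0.6(238.4) = 532.7
Eq. 3: 1.35(82.4) = 111.2
Eq. 4: 1.4(82.4) + 0.75(185.6) + 0.75(238.4) = 433.4
The controlling combination is 1, giving 561.6 kips.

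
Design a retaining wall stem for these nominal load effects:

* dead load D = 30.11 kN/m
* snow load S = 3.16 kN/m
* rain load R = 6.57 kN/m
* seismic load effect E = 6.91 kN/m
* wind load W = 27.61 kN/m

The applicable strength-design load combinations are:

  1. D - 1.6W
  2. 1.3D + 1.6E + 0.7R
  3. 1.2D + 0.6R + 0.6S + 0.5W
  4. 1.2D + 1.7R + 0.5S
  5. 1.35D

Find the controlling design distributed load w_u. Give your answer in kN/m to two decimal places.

55.78 kN/m

1. 1.0(30.11) - 1.6(27.61) = 30.11 - 44.18 = -14.07
2. 1.3(30.11) + 1.6(6.91) + 0.7(6.57) = 39.14 + 11.06 + 4.60 = 54.80
3. 1.2(30.11) + 0.6(6.57) + 0.6(3.16) + 0.5(27.61) = 36.13 + 3.94 + 1.90 + 13.81 = 55.78
4. 1.2(30.11) + 1.7(6.57) + 0.5(3.16) = 36.13 + 11.17 + 1.58 = 48.88
5. 1.35(30.11) = 40.65
Combination 3 governs: w_u = 55.78 kN/m.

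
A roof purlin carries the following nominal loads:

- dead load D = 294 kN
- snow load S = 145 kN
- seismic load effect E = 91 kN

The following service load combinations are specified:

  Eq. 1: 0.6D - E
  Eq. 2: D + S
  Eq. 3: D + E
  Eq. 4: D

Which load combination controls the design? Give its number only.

Eq. 1: 0.6(294) - 1.0(91) = 85.40
Eq. 2: 1.0(294) + 1.0(145) = 439.00
Eq. 3: 1.0(294) + 1.0(91) = 385.00
Eq. 4: 1.0(294) = 294.00
The largest value is 439.00 kN from combination 2.

Combination 2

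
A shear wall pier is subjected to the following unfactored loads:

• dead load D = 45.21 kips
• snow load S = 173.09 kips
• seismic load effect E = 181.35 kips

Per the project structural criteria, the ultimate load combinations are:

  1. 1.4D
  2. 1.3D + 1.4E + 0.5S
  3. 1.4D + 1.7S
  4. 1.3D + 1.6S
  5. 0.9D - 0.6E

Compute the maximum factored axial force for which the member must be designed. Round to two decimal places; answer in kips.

399.21 kips

1. 1.4(45.21) = 63.29
2. 1.3(45.21) + 1.4(181.35) + 0.5(173.09) = 58.77 + 253.89 + 86.55 = 399.21
3. 1.4(45.21) + 1.7(173.09) = 357.55
4. 1.3(45.21) + 1.6(173.09) = 335.72
5. 0.9(45.21) - 0.6(181.35) = 40.69 - 108.81 = -68.12
Maximum is from combination 2.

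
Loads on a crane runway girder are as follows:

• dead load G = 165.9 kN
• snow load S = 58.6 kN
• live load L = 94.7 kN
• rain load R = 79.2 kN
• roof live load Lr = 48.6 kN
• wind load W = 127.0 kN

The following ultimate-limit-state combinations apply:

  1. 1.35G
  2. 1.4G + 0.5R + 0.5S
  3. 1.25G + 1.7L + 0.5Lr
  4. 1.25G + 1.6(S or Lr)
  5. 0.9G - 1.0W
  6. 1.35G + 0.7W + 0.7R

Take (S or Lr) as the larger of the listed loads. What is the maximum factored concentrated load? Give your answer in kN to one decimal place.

392.7 kN

(S or Lr) → S = 58.6 kN.
1. 1.35(165.9) = 224.0
2. 1.4(165.9) + 0.5(79.2) + 0.5(58.6) = 301.2
3. 1.25(165.9) + 1.7(94.7) + 0.5(48.6) = 392.7
4. 1.25(165.9) + 1.6(58.6) = 301.1
5. 0.9(165.9) - 1.0(127.0) = 22.3
6. 1.35(165.9) + 0.7(127.0) + 0.7(79.2) = 368.3
Maximum is from combination 3.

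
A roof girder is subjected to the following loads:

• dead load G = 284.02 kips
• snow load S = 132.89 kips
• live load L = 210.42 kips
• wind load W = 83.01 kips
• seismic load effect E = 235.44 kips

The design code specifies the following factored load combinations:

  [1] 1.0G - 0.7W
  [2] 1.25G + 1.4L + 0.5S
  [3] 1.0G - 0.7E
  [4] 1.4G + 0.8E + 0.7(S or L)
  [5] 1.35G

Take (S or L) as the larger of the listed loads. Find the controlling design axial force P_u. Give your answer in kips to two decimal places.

(S or L) → L = 210.42 kips.
[1] 1.0(284.02) - 0.7(83.01) = 284.02 - 58.11 = 225.91
[2] 1.25(284.02) + 1.4(210.42) + 0.5(132.89) = 716.06
[3] 1.0(284.02) - 0.7(235.44) = 284.02 - 164.81 = 119.21
[4] 1.4(284.02) + 0.8(235.44) + 0.7(210.42) = 397.63 + 188.35 + 147.29 = 733.27
[5] 1.35(284.02) = 383.43
The controlling combination is 4, giving 733.27 kips.

733.27 kips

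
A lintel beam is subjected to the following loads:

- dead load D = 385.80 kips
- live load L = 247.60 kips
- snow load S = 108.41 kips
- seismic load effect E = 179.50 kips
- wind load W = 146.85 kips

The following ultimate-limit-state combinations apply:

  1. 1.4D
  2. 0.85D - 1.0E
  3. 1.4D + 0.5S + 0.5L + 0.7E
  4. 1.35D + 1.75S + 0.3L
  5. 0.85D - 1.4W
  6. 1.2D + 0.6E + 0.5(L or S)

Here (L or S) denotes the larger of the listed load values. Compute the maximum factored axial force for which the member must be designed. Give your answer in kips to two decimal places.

(L or S) → L = 247.60 kips.
1. 1.4(385.80) = 540.12
2. 0.85(385.80) - 1.0(179.50) = 327.93 - 179.50 = 148.43
3. 1.4(385.80) + 0.5(108.41) + 0.5(247.60) + 0.7(179.50) = 540.12 + 54.21 + 123.80 + 125.65 = 843.78
4. 1.35(385.80) + 1.75(108.41) + 0.3(247.60) = 520.83 + 189.72 + 74.28 = 784.83
5. 0.85(385.80) - 1.4(146.85) = 327.93 - 205.59 = 122.34
6. 1.2(385.80) + 0.6(179.50) + 0.5(247.60) = 462.96 + 107.70 + 123.80 = 694.46
Maximum is from combination 3.

843.78 kips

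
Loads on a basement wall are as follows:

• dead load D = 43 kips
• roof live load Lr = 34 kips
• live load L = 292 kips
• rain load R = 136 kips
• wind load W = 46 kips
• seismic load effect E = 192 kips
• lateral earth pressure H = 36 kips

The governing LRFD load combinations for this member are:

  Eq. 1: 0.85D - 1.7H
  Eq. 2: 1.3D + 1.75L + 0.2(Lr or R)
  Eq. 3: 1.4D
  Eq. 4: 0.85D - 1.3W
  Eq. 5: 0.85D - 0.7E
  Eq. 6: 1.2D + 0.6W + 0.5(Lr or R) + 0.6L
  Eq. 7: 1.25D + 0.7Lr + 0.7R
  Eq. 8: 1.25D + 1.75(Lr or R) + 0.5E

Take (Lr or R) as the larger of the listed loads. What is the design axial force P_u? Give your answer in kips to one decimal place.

(Lr or R) → R = 136 kips.
Eq. 1: 0.85(43) - 1.7(36) = -24.7
Eq. 2: 1.3(43) + 1.75(292) + 0.2(136) = 594.1
Eq. 3: 1.4(43) = 60.2
Eq. 4: 0.85(43) - 1.3(46) = -23.3
Eq. 5: 0.85(43) - 0.7(192) = -97.9
Eq. 6: 1.2(43) + 0.6(46) + 0.5(136) + 0.6(292) = 322.4
Eq. 7: 1.25(43) + 0.7(34) + 0.7(136) = 172.8
Eq. 8: 1.25(43) + 1.75(136) + 0.5(192) = 387.8
Combination 2 governs: P_u = 594.1 kips.

594.1 kips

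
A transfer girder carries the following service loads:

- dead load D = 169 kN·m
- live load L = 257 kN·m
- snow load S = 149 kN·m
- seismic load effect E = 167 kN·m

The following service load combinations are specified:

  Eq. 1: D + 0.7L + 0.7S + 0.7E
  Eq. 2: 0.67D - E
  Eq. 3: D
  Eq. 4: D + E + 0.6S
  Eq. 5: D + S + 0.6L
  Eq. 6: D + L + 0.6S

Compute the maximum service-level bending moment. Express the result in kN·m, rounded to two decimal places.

570.10 kN·m

Eq. 1: 1.0(169) + 0.7(257) + 0.7(149) + 0.7(167) = 169.00 + 179.90 + 104.30 + 116.90 = 570.10
Eq. 2: 0.67(169) - 1.0(167) = 113.23 - 167.00 = -53.77
Eq. 3: 1.0(169) = 169.00
Eq. 4: 1.0(169) + 1.0(167) + 0.6(149) = 169.00 + 167.00 + 89.40 = 425.40
Eq. 5: 1.0(169) + 1.0(149) + 0.6(257) = 169.00 + 149.00 + 154.20 = 472.20
Eq. 6: 1.0(169) + 1.0(257) + 0.6(149) = 169.00 + 257.00 + 89.40 = 515.40
Combination 1 governs: M = 570.10 kN·m.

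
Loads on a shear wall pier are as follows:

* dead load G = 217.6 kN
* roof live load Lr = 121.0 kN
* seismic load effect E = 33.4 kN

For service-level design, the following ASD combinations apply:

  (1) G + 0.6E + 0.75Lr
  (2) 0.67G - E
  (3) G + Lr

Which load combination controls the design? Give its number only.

Combination 3

(1) 1.0(217.6) + 0.6(33.4) + 0.75(121.0) = 217.6 + 20.0 + 90.8 = 328.4
(2) 0.67(217.6) - 1.0(33.4) = 145.8 - 33.4 = 112.4
(3) 1.0(217.6) + 1.0(121.0) = 217.6 + 121.0 = 338.6
The largest value is 338.6 kN from combination 3.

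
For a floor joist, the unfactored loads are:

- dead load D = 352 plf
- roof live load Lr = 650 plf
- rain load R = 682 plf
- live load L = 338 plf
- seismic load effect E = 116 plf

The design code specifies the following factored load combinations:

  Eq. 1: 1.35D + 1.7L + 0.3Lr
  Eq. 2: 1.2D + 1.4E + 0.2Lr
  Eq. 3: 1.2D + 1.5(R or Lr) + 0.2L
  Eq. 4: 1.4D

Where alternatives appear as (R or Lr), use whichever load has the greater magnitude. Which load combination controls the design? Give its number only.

(R or Lr) → R = 682 plf.
Eq. 1: 1.35(352) + 1.7(338) + 0.3(650) = 475.20 + 574.60 + 195.00 = 1244.80
Eq. 2: 1.2(352) + 1.4(116) + 0.2(650) = 422.40 + 162.40 + 130.00 = 714.80
Eq. 3: 1.2(352) + 1.5(682) + 0.2(338) = 422.40 + 1023.00 + 67.60 = 1513.00
Eq. 4: 1.4(352) = 492.80
The largest value is 1513.00 plf from combination 3.

Combination 3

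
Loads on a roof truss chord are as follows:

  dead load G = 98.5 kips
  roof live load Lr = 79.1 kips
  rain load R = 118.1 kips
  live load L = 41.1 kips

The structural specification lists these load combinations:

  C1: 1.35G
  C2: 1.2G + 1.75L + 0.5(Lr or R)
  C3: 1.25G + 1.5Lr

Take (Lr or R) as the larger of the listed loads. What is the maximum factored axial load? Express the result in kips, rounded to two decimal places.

(Lr or R) → R = 118.1 kips.
C1: 1.35(98.5) = 132.98
C2: 1.2(98.5) + 1.75(41.1) + 0.5(118.1) = 118.20 + 71.93 + 59.05 = 249.18
C3: 1.25(98.5) + 1.5(79.1) = 123.13 + 118.65 = 241.78
Combination 2 governs: P_u = 249.18 kips.

249.18 kips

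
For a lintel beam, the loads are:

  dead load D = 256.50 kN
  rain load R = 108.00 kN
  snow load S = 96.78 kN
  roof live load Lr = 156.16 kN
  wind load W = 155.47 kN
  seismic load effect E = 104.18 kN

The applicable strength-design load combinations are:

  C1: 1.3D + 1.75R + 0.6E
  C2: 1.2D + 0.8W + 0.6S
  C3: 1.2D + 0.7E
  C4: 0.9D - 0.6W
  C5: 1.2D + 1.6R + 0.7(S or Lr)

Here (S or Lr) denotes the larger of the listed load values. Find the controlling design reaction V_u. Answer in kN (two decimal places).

589.91 kN

(S or Lr) → Lr = 156.16 kN.
C1: 1.3(256.50) + 1.75(108.00) + 0.6(104.18) = 584.96
C2: 1.2(256.50) + 0.8(155.47) + 0.6(96.78) = 490.24
C3: 1.2(256.50) + 0.7(104.18) = 380.73
C4: 0.9(256.50) - 0.6(155.47) = 137.57
C5: 1.2(256.50) + 1.6(108.00) + 0.7(156.16) = 589.91
Combination 5 governs: V_u = 589.91 kN.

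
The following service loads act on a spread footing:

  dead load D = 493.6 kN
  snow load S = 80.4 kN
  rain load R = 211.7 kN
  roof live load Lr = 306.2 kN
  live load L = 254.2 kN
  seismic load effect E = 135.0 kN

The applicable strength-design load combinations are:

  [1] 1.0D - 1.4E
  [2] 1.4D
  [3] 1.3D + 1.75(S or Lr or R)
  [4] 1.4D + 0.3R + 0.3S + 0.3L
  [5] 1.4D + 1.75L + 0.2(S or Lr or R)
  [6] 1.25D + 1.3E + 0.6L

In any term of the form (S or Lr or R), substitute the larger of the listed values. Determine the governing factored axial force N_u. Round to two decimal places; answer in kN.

(S or Lr or R) → Lr = 306.2 kN.
[1] 1.0(493.6) - 1.4(135.0) = 493.60 - 189.00 = 304.60
[2] 1.4(493.6) = 691.04
[3] 1.3(493.6) + 1.75(306.2) = 641.68 + 535.85 = 1177.53
[4] 1.4(493.6) + 0.3(211.7) + 0.3(80.4) + 0.3(254.2) = 691.04 + 63.51 + 24.12 + 76.26 = 854.93
[5] 1.4(493.6) + 1.75(254.2) + 0.2(306.2) = 691.04 + 444.85 + 61.24 = 1197.13
[6] 1.25(493.6) + 1.3(135.0) + 0.6(254.2) = 617.00 + 175.50 + 152.52 = 945.02
Combination 5 governs: N_u = 1197.13 kN.

1197.13 kN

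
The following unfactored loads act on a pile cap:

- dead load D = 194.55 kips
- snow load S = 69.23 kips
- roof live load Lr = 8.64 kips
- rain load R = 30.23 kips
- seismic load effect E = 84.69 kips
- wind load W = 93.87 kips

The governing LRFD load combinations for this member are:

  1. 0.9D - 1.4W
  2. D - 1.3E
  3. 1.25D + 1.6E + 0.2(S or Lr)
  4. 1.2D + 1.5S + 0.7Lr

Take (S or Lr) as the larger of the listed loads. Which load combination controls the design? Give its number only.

(S or Lr) → S = 69.23 kips.
1. 0.9(194.55) - 1.4(93.87) = 175.10 - 131.42 = 43.68
2. 1.0(194.55) - 1.3(84.69) = 194.55 - 110.10 = 84.45
3. 1.25(194.55) + 1.6(84.69) + 0.2(69.23) = 243.19 + 135.50 + 13.85 = 392.54
4. 1.2(194.55) + 1.5(69.23) + 0.7(8.64) = 343.35
The largest value is 392.54 kips from combination 3.

Combination 3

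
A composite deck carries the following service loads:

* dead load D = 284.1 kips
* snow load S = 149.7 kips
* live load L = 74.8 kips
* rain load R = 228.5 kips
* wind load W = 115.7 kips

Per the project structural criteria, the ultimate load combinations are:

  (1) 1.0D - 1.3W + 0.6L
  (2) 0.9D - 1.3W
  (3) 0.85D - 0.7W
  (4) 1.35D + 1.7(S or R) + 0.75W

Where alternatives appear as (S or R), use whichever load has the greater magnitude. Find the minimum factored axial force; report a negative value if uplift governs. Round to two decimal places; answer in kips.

105.28 kips

(S or R) → R = 228.5 kips.
(1) 1.0(284.1) - 1.3(115.7) + 0.6(74.8) = 284.10 - 150.41 + 44.88 = 178.57
(2) 0.9(284.1) - 1.3(115.7) = 255.69 - 150.41 = 105.28
(3) 0.85(284.1) - 0.7(115.7) = 241.49 - 80.99 = 160.50
(4) 1.35(284.1) + 1.7(228.5) + 0.75(115.7) = 858.76
Combination 2 gives the minimum: 105.28 kips.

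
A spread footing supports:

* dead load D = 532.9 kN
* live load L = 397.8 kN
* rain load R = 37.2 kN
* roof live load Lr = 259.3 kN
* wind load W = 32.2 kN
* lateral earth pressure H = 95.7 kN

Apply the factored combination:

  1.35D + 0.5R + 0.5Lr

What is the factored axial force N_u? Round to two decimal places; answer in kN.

867.67 kN

1.35(532.9) + 0.5(37.2) + 0.5(259.3) = 867.67
N_u = 867.67 kN.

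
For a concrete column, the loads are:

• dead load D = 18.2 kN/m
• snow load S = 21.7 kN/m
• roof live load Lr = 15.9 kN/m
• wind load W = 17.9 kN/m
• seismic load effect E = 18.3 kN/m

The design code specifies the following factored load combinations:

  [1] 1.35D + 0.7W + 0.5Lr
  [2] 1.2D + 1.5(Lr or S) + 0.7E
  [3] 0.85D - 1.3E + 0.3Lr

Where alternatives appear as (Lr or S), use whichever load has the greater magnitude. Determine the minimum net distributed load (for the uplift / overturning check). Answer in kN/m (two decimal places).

(Lr or S) → S = 21.7 kN/m.
[1] 1.35(18.2) + 0.7(17.9) + 0.5(15.9) = 24.57 + 12.53 + 7.95 = 45.05
[2] 1.2(18.2) + 1.5(21.7) + 0.7(18.3) = 21.84 + 32.55 + 12.81 = 67.20
[3] 0.85(18.2) - 1.3(18.3) + 0.3(15.9) = 15.47 - 23.79 + 4.77 = -3.55
Combination 3 gives the minimum: -3.55 kN/m.

-3.55 kN/m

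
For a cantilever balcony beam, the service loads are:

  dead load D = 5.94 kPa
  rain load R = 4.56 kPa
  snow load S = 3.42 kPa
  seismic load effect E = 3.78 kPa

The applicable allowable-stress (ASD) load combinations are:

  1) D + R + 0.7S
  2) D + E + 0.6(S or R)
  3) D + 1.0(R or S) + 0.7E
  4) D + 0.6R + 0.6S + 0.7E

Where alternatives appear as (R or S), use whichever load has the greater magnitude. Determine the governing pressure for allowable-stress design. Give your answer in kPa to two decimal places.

(S or R) → R = 4.56 kPa; (R or S) → R = 4.56 kPa.
1) 1.0(5.94) + 1.0(4.56) + 0.7(3.42) = 5.94 + 4.56 + 2.39 = 12.89
2) 1.0(5.94) + 1.0(3.78) + 0.6(4.56) = 5.94 + 3.78 + 2.74 = 12.46
3) 1.0(5.94) + 1.0(4.56) + 0.7(3.78) = 5.94 + 4.56 + 2.65 = 13.15
4) 1.0(5.94) + 0.6(4.56) + 0.6(3.42) + 0.7(3.78) = 13.37
The controlling combination is 4, giving 13.37 kPa.

13.37 kPa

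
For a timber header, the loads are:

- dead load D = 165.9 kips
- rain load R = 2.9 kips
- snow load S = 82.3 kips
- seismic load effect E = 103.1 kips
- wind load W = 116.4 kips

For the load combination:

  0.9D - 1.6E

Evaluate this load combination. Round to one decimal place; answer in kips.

-15.7 kips

0.9(165.9) - 1.6(103.1) = 149.3 - 165.0 = -15.7
P_u = -15.7 kips.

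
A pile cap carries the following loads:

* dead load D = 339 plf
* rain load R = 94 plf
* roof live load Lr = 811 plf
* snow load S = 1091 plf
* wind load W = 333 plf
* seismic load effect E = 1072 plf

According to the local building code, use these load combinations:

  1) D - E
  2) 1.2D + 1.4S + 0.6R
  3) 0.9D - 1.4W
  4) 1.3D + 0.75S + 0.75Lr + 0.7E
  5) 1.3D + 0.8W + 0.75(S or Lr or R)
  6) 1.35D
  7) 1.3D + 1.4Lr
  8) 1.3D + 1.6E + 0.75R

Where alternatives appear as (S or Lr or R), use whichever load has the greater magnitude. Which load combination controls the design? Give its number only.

(S or Lr or R) → S = 1091 plf.
1) 1.0(339) - 1.0(1072) = 339.0 - 1072.0 = -733.0
2) 1.2(339) + 1.4(1091) + 0.6(94) = 406.8 + 1527.4 + 56.4 = 1990.6
3) 0.9(339) - 1.4(333) = 305.1 - 466.2 = -161.1
4) 1.3(339) + 0.75(1091) + 0.75(811) + 0.7(1072) = 2617.6
5) 1.3(339) + 0.8(333) + 0.75(1091) = 440.7 + 266.4 + 818.3 = 1525.4
6) 1.35(339) = 457.7
7) 1.3(339) + 1.4(811) = 440.7 + 1135.4 = 1576.1
8) 1.3(339) + 1.6(1072) + 0.75(94) = 440.7 + 1715.2 + 70.5 = 2226.4
The largest value is 2617.6 plf from combination 4.

Combination 4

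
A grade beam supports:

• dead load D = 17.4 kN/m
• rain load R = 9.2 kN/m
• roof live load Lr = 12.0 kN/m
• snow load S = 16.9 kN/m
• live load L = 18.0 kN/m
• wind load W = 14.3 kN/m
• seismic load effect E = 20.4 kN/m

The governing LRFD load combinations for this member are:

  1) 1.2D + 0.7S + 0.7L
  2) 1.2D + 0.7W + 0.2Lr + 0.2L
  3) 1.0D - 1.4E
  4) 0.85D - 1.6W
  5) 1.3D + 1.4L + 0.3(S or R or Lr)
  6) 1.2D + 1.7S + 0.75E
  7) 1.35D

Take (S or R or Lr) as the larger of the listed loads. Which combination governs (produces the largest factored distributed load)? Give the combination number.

(S or R or Lr) → S = 16.9 kN/m.
1) 1.2(17.4) + 0.7(16.9) + 0.7(18.0) = 20.88 + 11.83 + 12.60 = 45.31
2) 1.2(17.4) + 0.7(14.3) + 0.2(12.0) + 0.2(18.0) = 20.88 + 10.01 + 2.40 + 3.60 = 36.89
3) 1.0(17.4) - 1.4(20.4) = 17.40 - 28.56 = -11.16
4) 0.85(17.4) - 1.6(14.3) = 14.79 - 22.88 = -8.09
5) 1.3(17.4) + 1.4(18.0) + 0.3(16.9) = 22.62 + 25.20 + 5.07 = 52.89
6) 1.2(17.4) + 1.7(16.9) + 0.75(20.4) = 20.88 + 28.73 + 15.30 = 64.91
7) 1.35(17.4) = 23.49
The largest value is 64.91 kN/m from combination 6.

Combination 6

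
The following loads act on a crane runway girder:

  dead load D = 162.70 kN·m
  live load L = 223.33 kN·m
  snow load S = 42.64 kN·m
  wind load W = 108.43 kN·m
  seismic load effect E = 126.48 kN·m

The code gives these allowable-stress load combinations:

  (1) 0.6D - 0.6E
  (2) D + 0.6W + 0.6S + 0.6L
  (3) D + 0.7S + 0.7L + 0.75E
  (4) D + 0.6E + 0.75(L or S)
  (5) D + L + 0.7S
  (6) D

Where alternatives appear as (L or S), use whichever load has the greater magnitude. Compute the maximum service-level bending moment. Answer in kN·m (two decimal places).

(L or S) → L = 223.33 kN·m.
(1) 0.6(162.70) - 0.6(126.48) = 21.73
(2) 1.0(162.70) + 0.6(108.43) + 0.6(42.64) + 0.6(223.33) = 387.34
(3) 1.0(162.70) + 0.7(42.64) + 0.7(223.33) + 0.75(126.48) = 443.74
(4) 1.0(162.70) + 0.6(126.48) + 0.75(223.33) = 406.09
(5) 1.0(162.70) + 1.0(223.33) + 0.7(42.64) = 415.88
(6) 1.0(162.70) = 162.70
Combination 3 governs: M = 443.74 kN·m.

443.74 kN·m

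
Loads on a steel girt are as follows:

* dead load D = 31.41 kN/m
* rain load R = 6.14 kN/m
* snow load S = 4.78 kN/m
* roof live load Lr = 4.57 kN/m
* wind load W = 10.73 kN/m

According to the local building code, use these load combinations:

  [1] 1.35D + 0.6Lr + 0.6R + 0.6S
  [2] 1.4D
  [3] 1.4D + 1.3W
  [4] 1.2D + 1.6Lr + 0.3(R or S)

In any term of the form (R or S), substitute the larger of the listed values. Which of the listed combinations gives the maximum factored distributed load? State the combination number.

(R or S) → R = 6.14 kN/m.
[1] 1.35(31.41) + 0.6(4.57) + 0.6(6.14) + 0.6(4.78) = 51.70
[2] 1.4(31.41) = 43.97
[3] 1.4(31.41) + 1.3(10.73) = 57.92
[4] 1.2(31.41) + 1.6(4.57) + 0.3(6.14) = 46.85
The largest value is 57.92 kN/m from combination 3.

Combination 3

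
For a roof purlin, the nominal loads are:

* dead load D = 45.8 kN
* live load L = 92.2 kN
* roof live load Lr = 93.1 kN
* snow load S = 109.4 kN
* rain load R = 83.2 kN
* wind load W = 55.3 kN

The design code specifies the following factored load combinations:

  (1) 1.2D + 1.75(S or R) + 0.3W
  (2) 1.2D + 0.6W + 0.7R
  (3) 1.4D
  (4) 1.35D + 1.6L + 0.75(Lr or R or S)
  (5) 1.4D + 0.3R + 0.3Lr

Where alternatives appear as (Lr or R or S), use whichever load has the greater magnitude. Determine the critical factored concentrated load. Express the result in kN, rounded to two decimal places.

(S or R) → S = 109.4 kN; (Lr or R or S) → S = 109.4 kN.
(1) 1.2(45.8) + 1.75(109.4) + 0.3(55.3) = 54.96 + 191.45 + 16.59 = 263.00
(2) 1.2(45.8) + 0.6(55.3) + 0.7(83.2) = 54.96 + 33.18 + 58.24 = 146.38
(3) 1.4(45.8) = 64.12
(4) 1.35(45.8) + 1.6(92.2) + 0.75(109.4) = 61.83 + 147.52 + 82.05 = 291.40
(5) 1.4(45.8) + 0.3(83.2) + 0.3(93.1) = 64.12 + 24.96 + 27.93 = 117.01
Maximum is from combination 4.

291.40 kN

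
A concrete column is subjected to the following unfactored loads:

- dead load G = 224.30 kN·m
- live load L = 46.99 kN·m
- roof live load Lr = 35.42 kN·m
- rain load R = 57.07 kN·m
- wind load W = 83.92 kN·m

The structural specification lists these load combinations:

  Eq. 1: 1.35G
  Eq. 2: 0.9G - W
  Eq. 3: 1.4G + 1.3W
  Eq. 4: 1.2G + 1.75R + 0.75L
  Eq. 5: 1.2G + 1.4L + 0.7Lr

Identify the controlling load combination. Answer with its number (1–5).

Combination 3

Eq. 1: 1.35(224.30) = 302.81
Eq. 2: 0.9(224.30) - 1.0(83.92) = 117.95
Eq. 3: 1.4(224.30) + 1.3(83.92) = 423.12
Eq. 4: 1.2(224.30) + 1.75(57.07) + 0.75(46.99) = 404.28
Eq. 5: 1.2(224.30) + 1.4(46.99) + 0.7(35.42) = 359.74
The largest value is 423.12 kN·m from combination 3.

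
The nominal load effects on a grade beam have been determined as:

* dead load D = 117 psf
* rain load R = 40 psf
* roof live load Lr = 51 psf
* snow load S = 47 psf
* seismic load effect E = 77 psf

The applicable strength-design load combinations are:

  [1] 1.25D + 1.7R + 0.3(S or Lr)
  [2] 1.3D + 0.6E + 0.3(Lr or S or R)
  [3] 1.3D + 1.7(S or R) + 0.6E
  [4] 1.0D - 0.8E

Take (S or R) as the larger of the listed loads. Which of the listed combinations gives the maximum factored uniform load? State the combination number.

Combination 3

(S or Lr) → Lr = 51 psf; (Lr or S or R) → Lr = 51 psf; (S or R) → S = 47 psf.
[1] 1.25(117) + 1.7(40) + 0.3(51) = 146.3 + 68.0 + 15.3 = 229.6
[2] 1.3(117) + 0.6(77) + 0.3(51) = 152.1 + 46.2 + 15.3 = 213.6
[3] 1.3(117) + 1.7(47) + 0.6(77) = 152.1 + 79.9 + 46.2 = 278.2
[4] 1.0(117) - 0.8(77) = 117.0 - 61.6 = 55.4
The largest value is 278.2 psf from combination 3.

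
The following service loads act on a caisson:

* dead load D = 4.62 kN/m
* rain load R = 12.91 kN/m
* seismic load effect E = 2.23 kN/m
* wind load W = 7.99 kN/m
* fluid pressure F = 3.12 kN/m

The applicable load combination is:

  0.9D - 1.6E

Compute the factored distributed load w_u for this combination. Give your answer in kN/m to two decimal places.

0.59 kN/m

0.9(4.62) - 1.6(2.23) = 0.59
w_u = 0.59 kN/m.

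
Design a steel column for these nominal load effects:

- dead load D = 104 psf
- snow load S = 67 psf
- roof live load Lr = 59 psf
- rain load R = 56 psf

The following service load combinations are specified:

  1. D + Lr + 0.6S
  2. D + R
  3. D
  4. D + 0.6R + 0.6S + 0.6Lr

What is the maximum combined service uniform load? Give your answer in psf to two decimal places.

1. 1.0(104) + 1.0(59) + 0.6(67) = 104.00 + 59.00 + 40.20 = 203.20
2. 1.0(104) + 1.0(56) = 104.00 + 56.00 = 160.00
3. 1.0(104) = 104.00
4. 1.0(104) + 0.6(56) + 0.6(67) + 0.6(59) = 104.00 + 33.60 + 40.20 + 35.40 = 213.20
The controlling combination is 4, giving 213.20 psf.

213.20 psf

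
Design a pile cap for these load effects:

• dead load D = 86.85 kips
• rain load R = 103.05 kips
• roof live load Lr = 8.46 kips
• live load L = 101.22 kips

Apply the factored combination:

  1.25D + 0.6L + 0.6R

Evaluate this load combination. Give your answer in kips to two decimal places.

1.25(86.85) + 0.6(101.22) + 0.6(103.05) = 108.56 + 60.73 + 61.83 = 231.12
P_u = 231.12 kips.

231.12 kips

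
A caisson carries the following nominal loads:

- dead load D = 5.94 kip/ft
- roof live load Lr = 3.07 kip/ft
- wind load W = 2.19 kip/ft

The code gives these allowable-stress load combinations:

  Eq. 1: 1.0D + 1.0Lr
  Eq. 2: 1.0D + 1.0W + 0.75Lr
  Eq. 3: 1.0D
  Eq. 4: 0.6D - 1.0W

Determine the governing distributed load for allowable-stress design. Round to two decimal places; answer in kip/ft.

Eq. 1: 1.0(5.94) + 1.0(3.07) = 5.94 + 3.07 = 9.01
Eq. 2: 1.0(5.94) + 1.0(2.19) + 0.75(3.07) = 5.94 + 2.19 + 2.30 = 10.43
Eq. 3: 1.0(5.94) = 5.94
Eq. 4: 0.6(5.94) - 1.0(2.19) = 3.56 - 2.19 = 1.37
Maximum is from combination 2.

10.43 kip/ft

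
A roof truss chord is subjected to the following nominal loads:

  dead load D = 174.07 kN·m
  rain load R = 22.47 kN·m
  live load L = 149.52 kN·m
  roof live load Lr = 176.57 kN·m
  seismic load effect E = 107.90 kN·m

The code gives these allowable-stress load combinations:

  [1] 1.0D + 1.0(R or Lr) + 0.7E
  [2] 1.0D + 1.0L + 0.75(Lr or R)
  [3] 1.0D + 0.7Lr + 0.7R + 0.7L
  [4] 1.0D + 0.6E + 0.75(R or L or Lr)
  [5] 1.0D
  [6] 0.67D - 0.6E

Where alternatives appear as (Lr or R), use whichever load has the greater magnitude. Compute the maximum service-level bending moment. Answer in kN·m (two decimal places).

456.02 kN·m

(R or Lr) → Lr = 176.57 kN·m; (Lr or R) → Lr = 176.57 kN·m; (R or L or Lr) → Lr = 176.57 kN·m.
[1] 1.0(174.07) + 1.0(176.57) + 0.7(107.90) = 174.07 + 176.57 + 75.53 = 426.17
[2] 1.0(174.07) + 1.0(149.52) + 0.75(176.57) = 174.07 + 149.52 + 132.43 = 456.02
[3] 1.0(174.07) + 0.7(176.57) + 0.7(22.47) + 0.7(149.52) = 174.07 + 123.60 + 15.73 + 104.66 = 418.06
[4] 1.0(174.07) + 0.6(107.90) + 0.75(176.57) = 174.07 + 64.74 + 132.43 = 371.24
[5] 1.0(174.07) = 174.07
[6] 0.67(174.07) - 0.6(107.90) = 116.63 - 64.74 = 51.89
Combination 2 governs: M = 456.02 kN·m.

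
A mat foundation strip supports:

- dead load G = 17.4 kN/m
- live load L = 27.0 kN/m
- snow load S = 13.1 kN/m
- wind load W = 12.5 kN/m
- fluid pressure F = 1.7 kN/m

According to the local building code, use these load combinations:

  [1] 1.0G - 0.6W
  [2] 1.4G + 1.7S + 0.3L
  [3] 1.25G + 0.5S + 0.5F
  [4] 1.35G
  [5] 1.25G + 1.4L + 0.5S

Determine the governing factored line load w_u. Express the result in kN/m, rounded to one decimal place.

66.1 kN/m

[1] 1.0(17.4) - 0.6(12.5) = 9.9
[2] 1.4(17.4) + 1.7(13.1) + 0.3(27.0) = 54.7
[3] 1.25(17.4) + 0.5(13.1) + 0.5(1.7) = 29.2
[4] 1.35(17.4) = 23.5
[5] 1.25(17.4) + 1.4(27.0) + 0.5(13.1) = 66.1
The controlling combination is 5, giving 66.1 kN/m.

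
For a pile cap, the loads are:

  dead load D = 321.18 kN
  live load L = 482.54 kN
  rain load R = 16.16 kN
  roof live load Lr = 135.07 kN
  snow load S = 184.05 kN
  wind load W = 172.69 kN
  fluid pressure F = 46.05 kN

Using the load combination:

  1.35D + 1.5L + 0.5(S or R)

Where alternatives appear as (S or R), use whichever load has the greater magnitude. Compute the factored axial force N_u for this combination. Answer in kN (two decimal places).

1249.43 kN

(S or R) → S = 184.05 kN.
1.35(321.18) + 1.5(482.54) + 0.5(184.05) = 433.59 + 723.81 + 92.03 = 1249.43
N_u = 1249.43 kN.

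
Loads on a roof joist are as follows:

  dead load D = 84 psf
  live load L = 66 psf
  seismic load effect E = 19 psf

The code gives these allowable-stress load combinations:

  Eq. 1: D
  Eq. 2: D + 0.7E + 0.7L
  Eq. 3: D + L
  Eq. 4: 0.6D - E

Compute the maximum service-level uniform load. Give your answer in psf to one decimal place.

150.0 psf

Eq. 1: 1.0(84) = 84.0
Eq. 2: 1.0(84) + 0.7(19) + 0.7(66) = 143.5
Eq. 3: 1.0(84) + 1.0(66) = 150.0
Eq. 4: 0.6(84) - 1.0(19) = 31.4
Combination 3 governs: q = 150.0 psf.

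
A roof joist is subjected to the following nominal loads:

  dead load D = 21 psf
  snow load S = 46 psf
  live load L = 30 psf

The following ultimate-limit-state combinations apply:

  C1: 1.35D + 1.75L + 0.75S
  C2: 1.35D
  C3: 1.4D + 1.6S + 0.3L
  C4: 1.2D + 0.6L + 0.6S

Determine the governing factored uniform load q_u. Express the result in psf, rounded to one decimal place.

C1: 1.35(21) + 1.75(30) + 0.75(46) = 28.4 + 52.5 + 34.5 = 115.4
C2: 1.35(21) = 28.4
C3: 1.4(21) + 1.6(46) + 0.3(30) = 29.4 + 73.6 + 9.0 = 112.0
C4: 1.2(21) + 0.6(30) + 0.6(46) = 25.2 + 18.0 + 27.6 = 70.8
Combination 1 governs: q_u = 115.4 psf.

115.4 psf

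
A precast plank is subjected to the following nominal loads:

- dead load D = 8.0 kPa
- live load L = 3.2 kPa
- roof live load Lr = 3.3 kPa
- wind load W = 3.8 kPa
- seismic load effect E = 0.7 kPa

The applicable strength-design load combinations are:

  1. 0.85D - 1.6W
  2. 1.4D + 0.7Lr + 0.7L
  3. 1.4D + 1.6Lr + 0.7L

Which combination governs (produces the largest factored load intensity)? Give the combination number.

Combination 3

1. 0.85(8.0) - 1.6(3.8) = 6.8 - 6.1 = 0.7
2. 1.4(8.0) + 0.7(3.3) + 0.7(3.2) = 15.8
3. 1.4(8.0) + 1.6(3.3) + 0.7(3.2) = 11.2 + 5.3 + 2.2 = 18.7
The largest value is 18.7 kPa from combination 3.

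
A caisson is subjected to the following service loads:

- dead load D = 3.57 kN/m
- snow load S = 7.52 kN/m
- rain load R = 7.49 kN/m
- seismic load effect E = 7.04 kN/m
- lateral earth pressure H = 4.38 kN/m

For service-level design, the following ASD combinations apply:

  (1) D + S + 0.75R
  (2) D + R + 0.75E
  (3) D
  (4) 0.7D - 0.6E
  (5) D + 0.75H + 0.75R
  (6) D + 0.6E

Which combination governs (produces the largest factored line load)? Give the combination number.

(1) 1.0(3.57) + 1.0(7.52) + 0.75(7.49) = 16.71
(2) 1.0(3.57) + 1.0(7.49) + 0.75(7.04) = 16.34
(3) 1.0(3.57) = 3.57
(4) 0.7(3.57) - 0.6(7.04) = -1.73
(5) 1.0(3.57) + 0.75(4.38) + 0.75(7.49) = 12.47
(6) 1.0(3.57) + 0.6(7.04) = 7.79
The largest value is 16.71 kN/m from combination 1.

Combination 1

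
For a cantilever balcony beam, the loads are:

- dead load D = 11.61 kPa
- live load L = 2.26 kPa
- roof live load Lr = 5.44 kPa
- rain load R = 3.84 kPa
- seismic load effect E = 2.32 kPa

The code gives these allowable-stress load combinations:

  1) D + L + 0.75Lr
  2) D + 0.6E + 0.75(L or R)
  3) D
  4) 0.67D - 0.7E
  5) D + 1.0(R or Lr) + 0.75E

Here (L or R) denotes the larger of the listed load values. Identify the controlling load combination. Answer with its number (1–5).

Combination 5

(L or R) → R = 3.84 kPa; (R or Lr) → Lr = 5.44 kPa.
1) 1.0(11.61) + 1.0(2.26) + 0.75(5.44) = 17.95
2) 1.0(11.61) + 0.6(2.32) + 0.75(3.84) = 15.88
3) 1.0(11.61) = 11.61
4) 0.67(11.61) - 0.7(2.32) = 6.15
5) 1.0(11.61) + 1.0(5.44) + 0.75(2.32) = 18.79
The largest value is 18.79 kPa from combination 5.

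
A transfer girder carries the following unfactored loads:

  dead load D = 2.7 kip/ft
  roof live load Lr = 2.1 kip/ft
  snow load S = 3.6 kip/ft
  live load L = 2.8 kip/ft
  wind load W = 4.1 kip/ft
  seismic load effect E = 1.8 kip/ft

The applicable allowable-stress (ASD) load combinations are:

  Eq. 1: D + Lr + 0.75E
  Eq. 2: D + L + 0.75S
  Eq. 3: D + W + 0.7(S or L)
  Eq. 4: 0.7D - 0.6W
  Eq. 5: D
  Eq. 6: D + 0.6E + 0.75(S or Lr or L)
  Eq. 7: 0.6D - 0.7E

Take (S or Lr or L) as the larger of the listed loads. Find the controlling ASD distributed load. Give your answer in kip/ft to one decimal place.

9.3 kip/ft

(S or L) → S = 3.6 kip/ft; (S or Lr or L) → S = 3.6 kip/ft.
Eq. 1: 1.0(2.7) + 1.0(2.1) + 0.75(1.8) = 2.7 + 2.1 + 1.4 = 6.2
Eq. 2: 1.0(2.7) + 1.0(2.8) + 0.75(3.6) = 2.7 + 2.8 + 2.7 = 8.2
Eq. 3: 1.0(2.7) + 1.0(4.1) + 0.7(3.6) = 2.7 + 4.1 + 2.5 = 9.3
Eq. 4: 0.7(2.7) - 0.6(4.1) = 1.9 - 2.5 = -0.6
Eq. 5: 1.0(2.7) = 2.7
Eq. 6: 1.0(2.7) + 0.6(1.8) + 0.75(3.6) = 2.7 + 1.1 + 2.7 = 6.5
Eq. 7: 0.6(2.7) - 0.7(1.8) = 0.4
The controlling combination is 3, giving 9.3 kip/ft.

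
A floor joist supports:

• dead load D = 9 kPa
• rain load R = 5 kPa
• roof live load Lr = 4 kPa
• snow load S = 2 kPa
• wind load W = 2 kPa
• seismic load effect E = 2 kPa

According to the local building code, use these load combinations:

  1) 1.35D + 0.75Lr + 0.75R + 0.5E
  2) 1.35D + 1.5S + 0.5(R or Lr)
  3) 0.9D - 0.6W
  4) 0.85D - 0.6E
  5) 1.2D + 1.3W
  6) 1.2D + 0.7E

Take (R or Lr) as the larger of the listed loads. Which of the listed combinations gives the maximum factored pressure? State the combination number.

(R or Lr) → R = 5 kPa.
1) 1.35(9) + 0.75(4) + 0.75(5) + 0.5(2) = 19.9
2) 1.35(9) + 1.5(2) + 0.5(5) = 12.2 + 3.0 + 2.5 = 17.7
3) 0.9(9) - 0.6(2) = 8.1 - 1.2 = 6.9
4) 0.85(9) - 0.6(2) = 7.7 - 1.2 = 6.5
5) 1.2(9) + 1.3(2) = 10.8 + 2.6 = 13.4
6) 1.2(9) + 0.7(2) = 10.8 + 1.4 = 12.2
The largest value is 19.9 kPa from combination 1.

Combination 1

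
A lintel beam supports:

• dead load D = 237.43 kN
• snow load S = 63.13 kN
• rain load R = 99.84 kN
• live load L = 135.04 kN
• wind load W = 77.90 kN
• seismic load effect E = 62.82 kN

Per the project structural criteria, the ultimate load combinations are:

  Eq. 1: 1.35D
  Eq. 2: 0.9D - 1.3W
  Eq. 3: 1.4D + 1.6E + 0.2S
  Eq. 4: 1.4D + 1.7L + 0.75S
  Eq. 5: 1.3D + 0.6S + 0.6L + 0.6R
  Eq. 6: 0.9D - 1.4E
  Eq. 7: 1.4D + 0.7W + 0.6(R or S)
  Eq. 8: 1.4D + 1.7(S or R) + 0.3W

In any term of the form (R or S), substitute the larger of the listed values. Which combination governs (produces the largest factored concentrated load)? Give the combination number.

Combination 4

(R or S) → R = 99.84 kN; (S or R) → R = 99.84 kN.
Eq. 1: 1.35(237.43) = 320.53
Eq. 2: 0.9(237.43) - 1.3(77.90) = 213.69 - 101.27 = 112.42
Eq. 3: 1.4(237.43) + 1.6(62.82) + 0.2(63.13) = 332.40 + 100.51 + 12.63 = 445.54
Eq. 4: 1.4(237.43) + 1.7(135.04) + 0.75(63.13) = 332.40 + 229.57 + 47.35 = 609.32
Eq. 5: 1.3(237.43) + 0.6(63.13) + 0.6(135.04) + 0.6(99.84) = 487.47
Eq. 6: 0.9(237.43) - 1.4(62.82) = 213.69 - 87.95 = 125.74
Eq. 7: 1.4(237.43) + 0.7(77.90) + 0.6(99.84) = 446.84
Eq. 8: 1.4(237.43) + 1.7(99.84) + 0.3(77.90) = 332.40 + 169.73 + 23.37 = 525.50
The largest value is 609.32 kN from combination 4.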